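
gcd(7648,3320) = 8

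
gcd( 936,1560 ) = 312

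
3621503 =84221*43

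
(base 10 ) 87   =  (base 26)39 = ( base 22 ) 3l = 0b1010111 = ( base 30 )2r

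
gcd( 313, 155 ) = 1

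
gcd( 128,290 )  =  2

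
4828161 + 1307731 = 6135892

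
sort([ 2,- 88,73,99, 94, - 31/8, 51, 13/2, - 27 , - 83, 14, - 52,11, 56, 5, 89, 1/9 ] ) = [ - 88 , - 83, - 52, - 27,-31/8, 1/9 , 2,5, 13/2,11, 14, 51, 56, 73,89, 94, 99]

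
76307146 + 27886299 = 104193445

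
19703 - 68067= - 48364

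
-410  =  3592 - 4002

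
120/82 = 1 + 19/41 = 1.46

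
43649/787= 55 + 364/787 = 55.46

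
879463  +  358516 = 1237979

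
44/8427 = 44/8427 = 0.01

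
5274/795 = 1758/265 = 6.63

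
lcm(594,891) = 1782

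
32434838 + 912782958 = 945217796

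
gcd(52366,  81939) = 1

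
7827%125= 77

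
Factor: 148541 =89^1*1669^1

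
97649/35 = 97649/35 = 2789.97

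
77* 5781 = 445137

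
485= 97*5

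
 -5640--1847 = -3793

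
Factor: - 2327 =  - 13^1*179^1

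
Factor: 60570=2^1 * 3^2*5^1*673^1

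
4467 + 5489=9956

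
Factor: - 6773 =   -  13^1*521^1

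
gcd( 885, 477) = 3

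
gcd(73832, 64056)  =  8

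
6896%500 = 396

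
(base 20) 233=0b1101011111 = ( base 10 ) 863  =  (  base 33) q5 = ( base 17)2gd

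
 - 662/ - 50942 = 331/25471 = 0.01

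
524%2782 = 524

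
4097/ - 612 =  - 7  +  11/36 = - 6.69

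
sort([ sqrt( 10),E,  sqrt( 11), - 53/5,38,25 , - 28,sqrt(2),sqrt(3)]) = [ - 28,- 53/5 , sqrt( 2 ),sqrt(3),E, sqrt( 10 ),sqrt(11),25 , 38]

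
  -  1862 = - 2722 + 860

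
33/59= 33/59  =  0.56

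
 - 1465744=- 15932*92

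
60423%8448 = 1287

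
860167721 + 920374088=1780541809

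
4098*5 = 20490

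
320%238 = 82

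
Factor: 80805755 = 5^1*16161151^1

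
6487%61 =21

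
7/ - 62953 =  - 1+62946/62953  =  - 0.00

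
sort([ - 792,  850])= [  -  792, 850]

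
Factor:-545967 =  - 3^3 * 73^1*277^1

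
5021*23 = 115483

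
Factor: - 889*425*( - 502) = 189668150 = 2^1*5^2*7^1*17^1 *127^1  *251^1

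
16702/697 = 16702/697 = 23.96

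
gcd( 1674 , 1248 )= 6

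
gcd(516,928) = 4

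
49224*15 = 738360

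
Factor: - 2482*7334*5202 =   -  2^3*3^2*17^3*19^1*73^1*193^1= -94691943576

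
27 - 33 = - 6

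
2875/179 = 16 + 11/179 = 16.06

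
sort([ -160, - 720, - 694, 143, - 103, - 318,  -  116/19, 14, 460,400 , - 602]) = [  -  720, - 694, -602, - 318, - 160, - 103, - 116/19, 14, 143,400, 460]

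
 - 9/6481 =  - 9/6481 = - 0.00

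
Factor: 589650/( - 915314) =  - 294825/457657 = - 3^1*5^2*17^(-1 )*3931^1*26921^( - 1)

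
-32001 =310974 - 342975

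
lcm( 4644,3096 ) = 9288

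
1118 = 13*86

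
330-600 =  -270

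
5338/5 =1067 + 3/5 = 1067.60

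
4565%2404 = 2161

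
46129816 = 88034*524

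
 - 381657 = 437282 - 818939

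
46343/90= 46343/90 = 514.92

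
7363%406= 55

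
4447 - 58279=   -  53832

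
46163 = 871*53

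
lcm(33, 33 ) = 33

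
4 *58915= 235660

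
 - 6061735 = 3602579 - 9664314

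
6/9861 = 2/3287 = 0.00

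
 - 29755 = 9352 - 39107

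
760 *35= 26600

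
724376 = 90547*8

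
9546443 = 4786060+4760383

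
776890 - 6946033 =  - 6169143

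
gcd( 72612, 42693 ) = 3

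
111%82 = 29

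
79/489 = 79/489=0.16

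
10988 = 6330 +4658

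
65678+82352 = 148030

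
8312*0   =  0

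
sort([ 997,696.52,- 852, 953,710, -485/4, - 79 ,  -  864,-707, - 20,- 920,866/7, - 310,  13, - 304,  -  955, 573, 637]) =[ -955,-920, -864,  -  852,-707,  -  310, - 304, - 485/4, - 79, - 20,13, 866/7, 573,637,  696.52,710,953, 997]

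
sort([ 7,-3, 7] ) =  [ - 3,7, 7 ]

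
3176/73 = 43+37/73 = 43.51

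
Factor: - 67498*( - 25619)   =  1729231262 = 2^1*11^1*17^1*137^1*33749^1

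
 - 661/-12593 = 661/12593 = 0.05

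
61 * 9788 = 597068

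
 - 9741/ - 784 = 12 + 333/784=12.42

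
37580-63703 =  - 26123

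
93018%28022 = 8952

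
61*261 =15921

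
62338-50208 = 12130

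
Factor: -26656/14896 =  - 2^1 * 17^1 * 19^( - 1) =- 34/19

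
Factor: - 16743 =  -3^1 * 5581^1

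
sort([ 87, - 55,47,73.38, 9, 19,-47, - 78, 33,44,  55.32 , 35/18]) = [ -78,-55, - 47,35/18,  9,19, 33, 44, 47 , 55.32, 73.38 , 87]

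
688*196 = 134848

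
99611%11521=7443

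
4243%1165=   748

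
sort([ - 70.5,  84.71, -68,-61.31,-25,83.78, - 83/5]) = [ - 70.5, - 68, - 61.31, - 25, - 83/5,  83.78,84.71 ] 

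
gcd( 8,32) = 8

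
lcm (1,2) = 2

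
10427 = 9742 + 685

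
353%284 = 69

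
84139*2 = 168278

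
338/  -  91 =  - 26/7 = - 3.71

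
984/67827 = 328/22609= 0.01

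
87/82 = 1 + 5/82 = 1.06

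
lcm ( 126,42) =126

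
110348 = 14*7882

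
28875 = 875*33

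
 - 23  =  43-66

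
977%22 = 9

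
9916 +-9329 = 587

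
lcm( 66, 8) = 264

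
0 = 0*6680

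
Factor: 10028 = 2^2*23^1*109^1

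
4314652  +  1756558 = 6071210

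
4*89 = 356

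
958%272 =142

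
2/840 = 1/420= 0.00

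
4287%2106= 75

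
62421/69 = 904 + 15/23 = 904.65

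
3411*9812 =33468732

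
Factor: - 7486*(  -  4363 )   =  2^1*19^1*197^1*4363^1 = 32661418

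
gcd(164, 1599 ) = 41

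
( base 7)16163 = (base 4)1013021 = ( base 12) 2775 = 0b1000111001001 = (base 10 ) 4553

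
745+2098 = 2843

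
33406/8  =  4175 +3/4 = 4175.75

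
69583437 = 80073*869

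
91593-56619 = 34974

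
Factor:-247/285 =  - 13/15 = -3^ ( - 1)*5^(  -  1) *13^1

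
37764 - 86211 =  - 48447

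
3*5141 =15423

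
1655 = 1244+411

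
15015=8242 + 6773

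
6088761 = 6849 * 889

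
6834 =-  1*( -6834)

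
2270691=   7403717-5133026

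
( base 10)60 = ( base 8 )74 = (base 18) 36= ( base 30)20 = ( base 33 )1R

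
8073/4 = 2018 + 1/4 = 2018.25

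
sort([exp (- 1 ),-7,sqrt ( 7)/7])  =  [ - 7, exp(-1 ), sqrt( 7) /7]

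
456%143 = 27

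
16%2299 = 16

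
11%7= 4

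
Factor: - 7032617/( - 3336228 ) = 2^( - 2 ) * 3^( - 4 )*7^(  -  1 )*1471^( - 1)*7032617^1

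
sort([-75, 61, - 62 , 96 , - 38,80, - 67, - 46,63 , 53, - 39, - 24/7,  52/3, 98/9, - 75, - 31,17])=[ - 75, - 75,-67, - 62,  -  46, - 39, - 38, - 31, - 24/7, 98/9, 17, 52/3,53, 61,63,80,96] 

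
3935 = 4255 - 320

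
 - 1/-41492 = 1/41492 = 0.00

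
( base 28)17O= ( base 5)13004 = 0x3ec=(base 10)1004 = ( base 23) 1KF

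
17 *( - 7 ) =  - 119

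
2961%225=36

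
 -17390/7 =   -  2485 + 5/7 = -  2484.29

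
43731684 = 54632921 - 10901237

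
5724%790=194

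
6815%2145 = 380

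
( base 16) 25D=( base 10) 605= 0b1001011101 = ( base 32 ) it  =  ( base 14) 313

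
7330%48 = 34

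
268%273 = 268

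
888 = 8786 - 7898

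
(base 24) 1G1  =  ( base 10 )961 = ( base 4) 33001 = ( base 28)169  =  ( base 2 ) 1111000001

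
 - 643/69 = - 643/69 = - 9.32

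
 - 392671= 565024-957695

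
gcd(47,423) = 47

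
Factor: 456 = 2^3*3^1*19^1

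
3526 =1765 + 1761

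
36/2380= 9/595 = 0.02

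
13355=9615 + 3740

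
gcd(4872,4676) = 28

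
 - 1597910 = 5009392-6607302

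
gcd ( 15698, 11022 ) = 334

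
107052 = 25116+81936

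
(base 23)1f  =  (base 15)28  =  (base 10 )38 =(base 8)46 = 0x26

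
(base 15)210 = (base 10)465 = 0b111010001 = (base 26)hn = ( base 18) 17F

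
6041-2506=3535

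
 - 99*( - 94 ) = 9306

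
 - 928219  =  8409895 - 9338114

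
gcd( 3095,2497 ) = 1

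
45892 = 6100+39792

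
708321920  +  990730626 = 1699052546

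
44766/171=4974/19 = 261.79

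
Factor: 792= 2^3*3^2 * 11^1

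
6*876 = 5256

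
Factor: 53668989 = 3^2*11^1*542111^1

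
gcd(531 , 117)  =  9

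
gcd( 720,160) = 80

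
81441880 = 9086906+72354974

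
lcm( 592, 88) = 6512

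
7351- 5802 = 1549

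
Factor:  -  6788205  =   - 3^5*5^1 * 37^1*151^1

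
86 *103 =8858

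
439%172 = 95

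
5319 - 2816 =2503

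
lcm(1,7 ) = 7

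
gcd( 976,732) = 244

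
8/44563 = 8/44563= 0.00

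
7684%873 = 700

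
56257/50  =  1125 + 7/50=1125.14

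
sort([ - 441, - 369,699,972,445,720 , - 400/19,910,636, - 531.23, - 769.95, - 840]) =[ - 840, - 769.95, -531.23, -441, -369, - 400/19, 445,636, 699,  720 , 910,972]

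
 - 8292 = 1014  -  9306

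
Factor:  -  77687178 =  - 2^1*3^1*17^1*31^1*79^1*311^1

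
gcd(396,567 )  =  9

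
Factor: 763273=7^2*37^1*421^1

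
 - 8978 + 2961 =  - 6017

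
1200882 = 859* 1398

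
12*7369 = 88428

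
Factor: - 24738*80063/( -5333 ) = 1980598494/5333 =2^1*3^1*7^1 * 19^1 * 23^1*31^1 * 59^2*5333^ ( - 1)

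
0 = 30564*0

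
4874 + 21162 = 26036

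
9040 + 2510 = 11550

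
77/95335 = 77/95335 =0.00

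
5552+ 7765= 13317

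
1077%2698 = 1077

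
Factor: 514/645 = 2^1*3^( - 1) *5^( -1)*43^( - 1 )*257^1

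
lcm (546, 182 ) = 546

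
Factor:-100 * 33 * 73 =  - 240900  =  - 2^2  *3^1*5^2 * 11^1*73^1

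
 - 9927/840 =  - 3309/280 = - 11.82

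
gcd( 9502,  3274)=2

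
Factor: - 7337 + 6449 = - 888 = - 2^3*3^1*37^1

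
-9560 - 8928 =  -18488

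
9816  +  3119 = 12935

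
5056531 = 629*8039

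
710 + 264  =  974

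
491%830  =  491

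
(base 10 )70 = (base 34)22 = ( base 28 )2e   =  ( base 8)106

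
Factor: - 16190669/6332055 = -3^ ( - 1)*5^( - 1 ) * 11^1* 422137^(  -  1 ) * 1471879^1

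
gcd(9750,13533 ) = 39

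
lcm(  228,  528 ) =10032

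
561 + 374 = 935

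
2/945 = 2/945 = 0.00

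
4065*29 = 117885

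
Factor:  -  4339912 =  - 2^3* 542489^1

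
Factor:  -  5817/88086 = - 2^( - 1 )* 7^1*53^( - 1) = - 7/106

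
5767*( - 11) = -63437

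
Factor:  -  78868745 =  - 5^1 * 229^1*68881^1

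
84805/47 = 1804  +  17/47  =  1804.36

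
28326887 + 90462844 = 118789731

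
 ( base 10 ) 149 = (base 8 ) 225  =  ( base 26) 5j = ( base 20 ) 79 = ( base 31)4p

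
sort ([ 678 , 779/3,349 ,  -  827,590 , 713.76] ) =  [ - 827, 779/3,  349,  590,  678,713.76] 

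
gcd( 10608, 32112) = 48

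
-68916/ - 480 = 143 + 23/40 = 143.57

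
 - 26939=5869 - 32808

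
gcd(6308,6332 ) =4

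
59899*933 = 55885767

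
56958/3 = 18986 = 18986.00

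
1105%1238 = 1105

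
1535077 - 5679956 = -4144879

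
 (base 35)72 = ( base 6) 1051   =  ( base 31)7u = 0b11110111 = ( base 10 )247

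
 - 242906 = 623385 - 866291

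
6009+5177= 11186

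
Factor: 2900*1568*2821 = 2^7*5^2*7^3*13^1*29^1*31^1 = 12827651200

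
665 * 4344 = 2888760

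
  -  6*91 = -546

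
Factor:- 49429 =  - 49429^1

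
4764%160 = 124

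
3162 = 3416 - 254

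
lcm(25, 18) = 450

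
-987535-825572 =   -  1813107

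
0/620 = 0=   0.00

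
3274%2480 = 794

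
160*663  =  106080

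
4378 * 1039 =4548742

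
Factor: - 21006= - 2^1*3^3*389^1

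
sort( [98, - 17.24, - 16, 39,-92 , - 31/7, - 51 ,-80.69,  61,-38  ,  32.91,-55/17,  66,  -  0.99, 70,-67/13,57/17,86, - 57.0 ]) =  [ - 92, -80.69, - 57.0,-51, - 38,  -  17.24 ,-16 ,-67/13 ,-31/7,- 55/17,-0.99,  57/17 , 32.91, 39, 61, 66, 70 , 86, 98]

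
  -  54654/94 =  - 582  +  27/47 =- 581.43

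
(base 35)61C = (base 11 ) 5615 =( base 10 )7397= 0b1110011100101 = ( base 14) 29A5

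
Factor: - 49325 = -5^2*1973^1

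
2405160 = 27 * 89080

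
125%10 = 5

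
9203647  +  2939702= 12143349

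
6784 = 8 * 848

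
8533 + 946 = 9479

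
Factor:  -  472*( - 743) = 350696 = 2^3 * 59^1*743^1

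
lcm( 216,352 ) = 9504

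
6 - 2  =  4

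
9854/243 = 40+134/243= 40.55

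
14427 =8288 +6139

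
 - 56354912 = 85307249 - 141662161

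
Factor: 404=2^2*101^1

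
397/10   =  39 + 7/10 =39.70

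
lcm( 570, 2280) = 2280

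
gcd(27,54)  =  27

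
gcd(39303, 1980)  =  99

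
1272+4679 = 5951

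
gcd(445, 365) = 5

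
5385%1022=275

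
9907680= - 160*( - 61923 )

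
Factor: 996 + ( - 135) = 861 = 3^1*7^1 *41^1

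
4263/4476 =1421/1492=0.95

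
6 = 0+6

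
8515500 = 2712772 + 5802728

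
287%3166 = 287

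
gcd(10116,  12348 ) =36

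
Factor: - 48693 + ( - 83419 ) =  - 2^4*23^1*359^1= -  132112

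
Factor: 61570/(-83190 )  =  -3^(-1 )*59^ ( - 1 )*131^1 = - 131/177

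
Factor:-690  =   - 2^1*3^1*5^1*23^1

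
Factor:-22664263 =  - 1613^1 * 14051^1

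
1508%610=288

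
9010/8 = 4505/4 = 1126.25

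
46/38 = 23/19 = 1.21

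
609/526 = 609/526 = 1.16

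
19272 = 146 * 132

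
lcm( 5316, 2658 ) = 5316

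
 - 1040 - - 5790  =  4750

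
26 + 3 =29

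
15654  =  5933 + 9721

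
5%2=1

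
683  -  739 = - 56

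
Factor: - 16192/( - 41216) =11/28  =  2^(- 2)*7^( - 1 )*11^1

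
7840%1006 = 798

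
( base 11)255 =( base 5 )2202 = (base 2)100101110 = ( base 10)302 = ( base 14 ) 178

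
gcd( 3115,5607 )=623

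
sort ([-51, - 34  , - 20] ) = [ - 51, - 34, - 20]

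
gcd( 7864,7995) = 1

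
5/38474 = 5/38474 = 0.00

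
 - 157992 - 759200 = -917192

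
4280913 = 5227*819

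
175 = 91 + 84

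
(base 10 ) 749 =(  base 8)1355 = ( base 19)218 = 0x2ed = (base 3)1000202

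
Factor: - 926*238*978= - 2^3*3^1 * 7^1*17^1*163^1*463^1 = - 215539464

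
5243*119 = 623917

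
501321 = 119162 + 382159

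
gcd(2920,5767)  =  73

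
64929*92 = 5973468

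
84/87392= 21/21848 = 0.00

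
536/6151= 536/6151 = 0.09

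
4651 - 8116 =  - 3465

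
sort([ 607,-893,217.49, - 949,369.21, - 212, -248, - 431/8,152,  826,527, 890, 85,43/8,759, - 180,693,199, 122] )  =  [  -  949,  -  893, - 248, - 212 ,  -  180 ,-431/8,43/8,85,122,152,199,  217.49, 369.21,527,607,693, 759,826 , 890]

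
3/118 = 3/118 = 0.03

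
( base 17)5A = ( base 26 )3H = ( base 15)65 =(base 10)95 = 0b1011111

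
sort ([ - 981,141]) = [-981,141 ]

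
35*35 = 1225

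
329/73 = 4 + 37/73 = 4.51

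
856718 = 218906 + 637812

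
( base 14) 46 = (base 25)2C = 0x3E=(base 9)68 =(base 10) 62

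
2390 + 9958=12348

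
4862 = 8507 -3645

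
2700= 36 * 75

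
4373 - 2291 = 2082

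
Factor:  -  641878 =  - 2^1*320939^1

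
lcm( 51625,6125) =361375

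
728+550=1278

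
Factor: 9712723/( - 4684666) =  - 2^( - 1)  *  7^( -1)*73^1*133051^1*334619^( - 1 )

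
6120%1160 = 320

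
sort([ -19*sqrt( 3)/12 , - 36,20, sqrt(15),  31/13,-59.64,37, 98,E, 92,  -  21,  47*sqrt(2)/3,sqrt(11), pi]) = [ - 59.64, - 36, - 21, - 19*sqrt(3 )/12, 31/13, E, pi, sqrt (11), sqrt(15 ),20, 47*sqrt(2)/3, 37, 92, 98]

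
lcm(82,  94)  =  3854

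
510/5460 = 17/182 = 0.09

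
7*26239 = 183673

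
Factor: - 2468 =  - 2^2*617^1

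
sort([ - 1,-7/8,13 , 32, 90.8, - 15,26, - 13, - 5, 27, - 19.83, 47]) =[ - 19.83,  -  15, - 13,- 5,  -  1, - 7/8, 13, 26, 27,32, 47 , 90.8] 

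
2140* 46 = 98440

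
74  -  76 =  - 2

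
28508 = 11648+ 16860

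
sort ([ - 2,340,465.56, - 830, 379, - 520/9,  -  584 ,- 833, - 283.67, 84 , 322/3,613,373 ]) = [- 833 ,  -  830, -584, -283.67,-520/9, - 2, 84, 322/3,340, 373, 379,465.56,613]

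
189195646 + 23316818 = 212512464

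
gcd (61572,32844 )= 84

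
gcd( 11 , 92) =1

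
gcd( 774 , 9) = 9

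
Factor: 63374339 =7^1*1667^1 *5431^1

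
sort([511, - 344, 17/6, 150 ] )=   [ - 344,17/6, 150,  511] 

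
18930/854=22 + 71/427 = 22.17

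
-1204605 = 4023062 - 5227667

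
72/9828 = 2/273 = 0.01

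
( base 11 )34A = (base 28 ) EP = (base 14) 21B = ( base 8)641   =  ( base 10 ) 417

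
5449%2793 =2656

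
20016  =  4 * 5004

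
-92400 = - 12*7700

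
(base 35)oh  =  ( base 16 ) 359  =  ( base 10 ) 857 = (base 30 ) sh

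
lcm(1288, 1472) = 10304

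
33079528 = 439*75352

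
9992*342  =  3417264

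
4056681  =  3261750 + 794931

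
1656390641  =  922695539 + 733695102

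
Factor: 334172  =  2^2*19^1*4397^1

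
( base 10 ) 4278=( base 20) ADI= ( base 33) 3UL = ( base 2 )1000010110110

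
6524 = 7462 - 938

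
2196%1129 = 1067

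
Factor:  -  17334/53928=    - 9/28  =  -2^( - 2 ) *3^2*7^( - 1)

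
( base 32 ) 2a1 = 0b100101000001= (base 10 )2369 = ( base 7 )6623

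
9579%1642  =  1369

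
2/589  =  2/589 = 0.00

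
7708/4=1927 =1927.00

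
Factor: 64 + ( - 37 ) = 3^3 =27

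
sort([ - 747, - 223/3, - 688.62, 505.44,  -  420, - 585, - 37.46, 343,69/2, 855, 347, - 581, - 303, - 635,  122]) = [ - 747, - 688.62, - 635, - 585, - 581, - 420 , - 303 ,-223/3, - 37.46,69/2, 122,343,347, 505.44,855]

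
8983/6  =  1497+1/6=1497.17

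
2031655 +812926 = 2844581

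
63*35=2205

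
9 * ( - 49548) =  - 445932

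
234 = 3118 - 2884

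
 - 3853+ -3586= - 7439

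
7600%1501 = 95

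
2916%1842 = 1074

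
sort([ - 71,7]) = [ - 71,7]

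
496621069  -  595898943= - 99277874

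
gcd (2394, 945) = 63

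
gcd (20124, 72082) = 2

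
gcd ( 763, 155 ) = 1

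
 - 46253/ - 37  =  46253/37  =  1250.08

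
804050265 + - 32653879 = 771396386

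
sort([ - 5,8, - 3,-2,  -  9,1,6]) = [ -9, - 5, - 3,  -  2, 1, 6,8]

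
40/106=20/53=0.38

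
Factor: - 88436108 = - 2^2*17^1 * 19^1*68449^1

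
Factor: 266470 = 2^1*5^1*26647^1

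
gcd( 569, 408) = 1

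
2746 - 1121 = 1625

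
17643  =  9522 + 8121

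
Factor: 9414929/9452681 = 7^(  -  1 )*1350383^( - 1)*9414929^1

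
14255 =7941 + 6314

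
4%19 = 4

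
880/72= 12 + 2/9 = 12.22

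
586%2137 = 586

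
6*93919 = 563514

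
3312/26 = 1656/13 = 127.38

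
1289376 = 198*6512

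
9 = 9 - 0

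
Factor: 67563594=2^1*3^2*7^1*536219^1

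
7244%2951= 1342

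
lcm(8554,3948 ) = 51324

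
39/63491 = 39/63491 = 0.00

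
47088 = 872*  54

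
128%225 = 128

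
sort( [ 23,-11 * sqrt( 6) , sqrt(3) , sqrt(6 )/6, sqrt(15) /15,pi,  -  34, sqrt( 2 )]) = [ - 34, - 11*sqrt( 6),sqrt( 15 )/15, sqrt( 6) /6, sqrt (2),sqrt(3 ), pi,23]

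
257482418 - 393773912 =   -  136291494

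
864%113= 73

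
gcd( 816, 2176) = 272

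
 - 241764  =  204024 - 445788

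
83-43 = 40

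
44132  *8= 353056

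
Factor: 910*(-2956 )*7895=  - 21237234200 = - 2^3*5^2*7^1*13^1*739^1*1579^1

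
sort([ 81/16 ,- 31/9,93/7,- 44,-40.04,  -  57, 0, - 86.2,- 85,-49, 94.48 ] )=[ - 86.2, - 85, - 57, - 49,-44, - 40.04,- 31/9,0,81/16 , 93/7, 94.48] 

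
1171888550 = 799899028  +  371989522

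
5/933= 5/933 =0.01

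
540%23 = 11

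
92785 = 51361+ 41424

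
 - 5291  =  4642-9933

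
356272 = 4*89068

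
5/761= 5/761 = 0.01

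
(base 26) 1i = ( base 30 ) 1E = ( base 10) 44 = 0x2C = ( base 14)32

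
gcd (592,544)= 16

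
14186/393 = 14186/393  =  36.10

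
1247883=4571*273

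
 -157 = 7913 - 8070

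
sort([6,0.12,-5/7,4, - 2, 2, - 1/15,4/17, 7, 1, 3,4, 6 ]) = [ - 2,-5/7,  -  1/15 , 0.12 , 4/17,  1, 2,3,4,4,  6,6, 7]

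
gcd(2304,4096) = 256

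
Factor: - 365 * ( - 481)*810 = 142207650 =2^1*3^4 * 5^2*13^1 * 37^1*73^1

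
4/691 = 4/691  =  0.01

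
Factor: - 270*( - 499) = 134730=2^1*3^3*5^1*499^1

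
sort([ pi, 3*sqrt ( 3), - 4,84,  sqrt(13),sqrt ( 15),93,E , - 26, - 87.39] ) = [ - 87.39, - 26, - 4,E,pi,sqrt( 13), sqrt(15) , 3*sqrt( 3), 84,93]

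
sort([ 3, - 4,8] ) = [ - 4, 3, 8]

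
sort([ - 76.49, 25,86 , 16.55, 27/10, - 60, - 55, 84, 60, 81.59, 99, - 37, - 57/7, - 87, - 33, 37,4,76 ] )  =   [ - 87, - 76.49, - 60,-55, - 37, - 33, - 57/7,27/10, 4, 16.55,25, 37, 60,76, 81.59, 84,86,99 ]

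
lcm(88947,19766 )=177894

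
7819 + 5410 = 13229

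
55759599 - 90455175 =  - 34695576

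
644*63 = 40572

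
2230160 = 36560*61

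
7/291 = 7/291 = 0.02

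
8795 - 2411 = 6384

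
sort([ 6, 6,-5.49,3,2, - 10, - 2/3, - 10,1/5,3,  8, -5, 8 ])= [ - 10,- 10,-5.49, - 5, - 2/3 , 1/5,2 , 3, 3, 6, 6,8,8 ] 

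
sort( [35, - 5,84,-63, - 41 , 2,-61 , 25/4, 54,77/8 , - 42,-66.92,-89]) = [ - 89, - 66.92, - 63, - 61,-42,- 41 , - 5,2,25/4,77/8,35,54,84 ]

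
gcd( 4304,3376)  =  16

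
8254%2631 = 361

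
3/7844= 3/7844=0.00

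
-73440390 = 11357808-84798198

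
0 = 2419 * 0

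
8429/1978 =8429/1978=4.26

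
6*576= 3456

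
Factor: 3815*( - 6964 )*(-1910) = 2^3*5^2*7^1 * 109^1* 191^1*  1741^1 = 50744230600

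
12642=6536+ 6106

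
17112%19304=17112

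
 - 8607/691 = - 8607/691= -  12.46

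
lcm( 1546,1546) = 1546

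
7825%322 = 97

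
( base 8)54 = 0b101100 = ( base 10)44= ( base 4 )230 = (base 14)32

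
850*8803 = 7482550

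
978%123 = 117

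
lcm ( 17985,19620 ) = 215820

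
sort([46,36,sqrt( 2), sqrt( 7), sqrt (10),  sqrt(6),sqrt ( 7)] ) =[sqrt( 2), sqrt(6), sqrt(7), sqrt(7), sqrt(10),36, 46] 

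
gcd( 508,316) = 4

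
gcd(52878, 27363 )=21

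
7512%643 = 439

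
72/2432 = 9/304  =  0.03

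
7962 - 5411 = 2551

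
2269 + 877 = 3146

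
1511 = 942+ 569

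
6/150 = 1/25 = 0.04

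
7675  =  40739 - 33064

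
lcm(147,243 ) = 11907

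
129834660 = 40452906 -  - 89381754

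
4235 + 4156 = 8391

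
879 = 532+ 347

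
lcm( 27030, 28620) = 486540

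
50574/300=168+ 29/50 = 168.58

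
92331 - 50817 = 41514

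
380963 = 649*587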